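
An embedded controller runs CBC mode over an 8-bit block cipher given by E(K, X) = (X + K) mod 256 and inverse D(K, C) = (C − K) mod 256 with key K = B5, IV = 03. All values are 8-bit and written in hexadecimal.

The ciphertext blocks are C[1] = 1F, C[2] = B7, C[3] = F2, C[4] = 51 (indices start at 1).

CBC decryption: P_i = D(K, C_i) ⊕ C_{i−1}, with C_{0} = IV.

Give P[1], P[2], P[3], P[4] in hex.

P[1] = 69, P[2] = 1D, P[3] = 8A, P[4] = 6E

P[1]: D(K, 1F) = 6A; 6A ⊕ 03 = 69.
P[2]: D(K, B7) = 02; 02 ⊕ 1F = 1D.
P[3]: D(K, F2) = 3D; 3D ⊕ B7 = 8A.
P[4]: D(K, 51) = 9C; 9C ⊕ F2 = 6E.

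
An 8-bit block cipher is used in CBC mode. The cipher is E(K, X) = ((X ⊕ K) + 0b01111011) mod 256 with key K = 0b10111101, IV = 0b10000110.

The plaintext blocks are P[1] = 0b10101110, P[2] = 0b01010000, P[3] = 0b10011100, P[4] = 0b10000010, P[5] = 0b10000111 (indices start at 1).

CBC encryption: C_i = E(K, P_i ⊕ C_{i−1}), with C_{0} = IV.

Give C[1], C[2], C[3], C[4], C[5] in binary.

C[1]: P[1] ⊕ 0b10000110 = 0b00101000; E(K, 0b00101000) = 0b00010000.
C[2]: P[2] ⊕ 0b00010000 = 0b01000000; E(K, 0b01000000) = 0b01111000.
C[3]: P[3] ⊕ 0b01111000 = 0b11100100; E(K, 0b11100100) = 0b11010100.
C[4]: P[4] ⊕ 0b11010100 = 0b01010110; E(K, 0b01010110) = 0b01100110.
C[5]: P[5] ⊕ 0b01100110 = 0b11100001; E(K, 0b11100001) = 0b11010111.

C[1] = 0b00010000, C[2] = 0b01111000, C[3] = 0b11010100, C[4] = 0b01100110, C[5] = 0b11010111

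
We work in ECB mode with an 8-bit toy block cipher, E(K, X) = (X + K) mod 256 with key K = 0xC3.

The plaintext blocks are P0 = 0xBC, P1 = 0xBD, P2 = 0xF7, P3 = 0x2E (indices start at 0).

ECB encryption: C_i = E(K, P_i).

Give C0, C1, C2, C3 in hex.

C0: E(K, 0xBC) = 0x7F.
C1: E(K, 0xBD) = 0x80.
C2: E(K, 0xF7) = 0xBA.
C3: E(K, 0x2E) = 0xF1.

C0 = 0x7F, C1 = 0x80, C2 = 0xBA, C3 = 0xF1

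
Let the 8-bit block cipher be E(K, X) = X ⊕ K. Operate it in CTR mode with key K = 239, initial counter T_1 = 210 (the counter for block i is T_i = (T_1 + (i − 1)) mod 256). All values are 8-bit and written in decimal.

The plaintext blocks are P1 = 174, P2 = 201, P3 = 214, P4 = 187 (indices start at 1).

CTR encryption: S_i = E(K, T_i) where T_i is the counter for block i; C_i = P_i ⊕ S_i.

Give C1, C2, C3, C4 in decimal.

C1 = 147, C2 = 245, C3 = 237, C4 = 129

C1: T = 210, S = E(K, T) = 61; 174 ⊕ 61 = 147.
C2: T = 211, S = E(K, T) = 60; 201 ⊕ 60 = 245.
C3: T = 212, S = E(K, T) = 59; 214 ⊕ 59 = 237.
C4: T = 213, S = E(K, T) = 58; 187 ⊕ 58 = 129.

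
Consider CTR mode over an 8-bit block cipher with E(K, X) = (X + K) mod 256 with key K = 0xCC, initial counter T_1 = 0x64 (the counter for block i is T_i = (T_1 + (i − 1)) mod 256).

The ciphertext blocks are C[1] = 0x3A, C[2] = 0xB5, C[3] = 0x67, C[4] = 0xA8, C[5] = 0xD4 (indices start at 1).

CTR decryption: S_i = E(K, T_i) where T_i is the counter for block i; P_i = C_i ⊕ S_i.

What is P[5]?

P[5] = 0xE0

P[5]: T = 0x68, S = E(K, T) = 0x34; 0xD4 ⊕ 0x34 = 0xE0.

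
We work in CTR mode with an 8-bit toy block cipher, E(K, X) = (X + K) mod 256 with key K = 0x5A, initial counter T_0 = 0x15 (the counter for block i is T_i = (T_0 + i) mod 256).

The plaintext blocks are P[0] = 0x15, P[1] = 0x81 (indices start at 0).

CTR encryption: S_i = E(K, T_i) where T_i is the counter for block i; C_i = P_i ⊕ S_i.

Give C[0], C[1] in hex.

C[0]: T = 0x15, S = E(K, T) = 0x6F; 0x15 ⊕ 0x6F = 0x7A.
C[1]: T = 0x16, S = E(K, T) = 0x70; 0x81 ⊕ 0x70 = 0xF1.

C[0] = 0x7A, C[1] = 0xF1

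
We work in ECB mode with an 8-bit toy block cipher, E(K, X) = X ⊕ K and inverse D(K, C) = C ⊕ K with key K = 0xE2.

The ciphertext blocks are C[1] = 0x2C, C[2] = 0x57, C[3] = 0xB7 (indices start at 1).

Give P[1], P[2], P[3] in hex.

P[1] = 0xCE, P[2] = 0xB5, P[3] = 0x55

ECB decryption: P_i = D(K, C_i).
P[1]: D(K, 0x2C) = 0xCE.
P[2]: D(K, 0x57) = 0xB5.
P[3]: D(K, 0xB7) = 0x55.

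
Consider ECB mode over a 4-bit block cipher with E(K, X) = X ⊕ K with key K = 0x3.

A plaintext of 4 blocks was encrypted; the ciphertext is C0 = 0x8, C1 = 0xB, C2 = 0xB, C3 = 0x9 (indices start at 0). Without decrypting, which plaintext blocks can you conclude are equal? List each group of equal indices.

ECB encrypts each block independently with the same key, so equal ciphertext blocks imply equal plaintext blocks.
C1 = C2 = 0xB, so P1 = P2.

P1 = P2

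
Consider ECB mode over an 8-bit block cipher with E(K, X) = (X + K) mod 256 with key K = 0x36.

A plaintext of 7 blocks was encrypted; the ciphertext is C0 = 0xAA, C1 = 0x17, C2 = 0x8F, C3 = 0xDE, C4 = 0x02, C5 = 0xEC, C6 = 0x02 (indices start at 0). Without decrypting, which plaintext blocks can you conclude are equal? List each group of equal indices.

ECB encrypts each block independently with the same key, so equal ciphertext blocks imply equal plaintext blocks.
C4 = C6 = 0x02, so P4 = P6.

P4 = P6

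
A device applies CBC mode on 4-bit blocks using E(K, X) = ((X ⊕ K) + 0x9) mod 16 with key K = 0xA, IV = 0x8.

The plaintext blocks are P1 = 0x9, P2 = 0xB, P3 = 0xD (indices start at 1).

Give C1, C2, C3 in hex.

C1 = 0x4, C2 = 0xE, C3 = 0x2

CBC encryption: C_i = E(K, P_i ⊕ C_{i−1}), with C_{0} = IV.
C1: P1 ⊕ 0x8 = 0x1; E(K, 0x1) = 0x4.
C2: P2 ⊕ 0x4 = 0xF; E(K, 0xF) = 0xE.
C3: P3 ⊕ 0xE = 0x3; E(K, 0x3) = 0x2.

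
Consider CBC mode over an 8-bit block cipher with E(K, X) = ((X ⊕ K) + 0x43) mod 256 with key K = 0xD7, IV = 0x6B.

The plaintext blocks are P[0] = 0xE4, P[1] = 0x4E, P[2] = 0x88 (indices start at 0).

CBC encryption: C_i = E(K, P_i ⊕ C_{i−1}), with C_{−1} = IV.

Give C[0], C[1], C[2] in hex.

C[0] = 0x9B, C[1] = 0x45, C[2] = 0x5D

C[0]: P[0] ⊕ 0x6B = 0x8F; E(K, 0x8F) = 0x9B.
C[1]: P[1] ⊕ 0x9B = 0xD5; E(K, 0xD5) = 0x45.
C[2]: P[2] ⊕ 0x45 = 0xCD; E(K, 0xCD) = 0x5D.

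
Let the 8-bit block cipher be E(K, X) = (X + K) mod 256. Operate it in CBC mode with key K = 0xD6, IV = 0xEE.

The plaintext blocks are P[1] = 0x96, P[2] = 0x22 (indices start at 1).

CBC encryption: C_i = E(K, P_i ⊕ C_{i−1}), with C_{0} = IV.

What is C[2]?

C[2] = 0x42

C[1]: P[1] ⊕ 0xEE = 0x78; E(K, 0x78) = 0x4E.
C[2]: P[2] ⊕ 0x4E = 0x6C; E(K, 0x6C) = 0x42.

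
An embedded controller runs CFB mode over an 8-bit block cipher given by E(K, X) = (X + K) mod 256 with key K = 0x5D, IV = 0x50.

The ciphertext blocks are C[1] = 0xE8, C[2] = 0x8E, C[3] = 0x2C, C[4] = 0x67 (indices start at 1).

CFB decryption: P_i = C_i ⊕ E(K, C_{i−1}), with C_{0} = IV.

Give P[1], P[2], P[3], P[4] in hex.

P[1] = 0x45, P[2] = 0xCB, P[3] = 0xC7, P[4] = 0xEE

P[1]: E(K, 0x50) = 0xAD; 0xE8 ⊕ 0xAD = 0x45.
P[2]: E(K, 0xE8) = 0x45; 0x8E ⊕ 0x45 = 0xCB.
P[3]: E(K, 0x8E) = 0xEB; 0x2C ⊕ 0xEB = 0xC7.
P[4]: E(K, 0x2C) = 0x89; 0x67 ⊕ 0x89 = 0xEE.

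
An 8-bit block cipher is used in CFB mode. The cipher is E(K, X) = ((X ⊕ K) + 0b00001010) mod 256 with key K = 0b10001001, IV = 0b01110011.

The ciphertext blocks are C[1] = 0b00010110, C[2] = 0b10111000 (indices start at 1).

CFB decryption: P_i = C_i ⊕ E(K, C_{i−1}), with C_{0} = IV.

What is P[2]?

P[2]: E(K, 0b00010110) = 0b10101001; 0b10111000 ⊕ 0b10101001 = 0b00010001.

P[2] = 0b00010001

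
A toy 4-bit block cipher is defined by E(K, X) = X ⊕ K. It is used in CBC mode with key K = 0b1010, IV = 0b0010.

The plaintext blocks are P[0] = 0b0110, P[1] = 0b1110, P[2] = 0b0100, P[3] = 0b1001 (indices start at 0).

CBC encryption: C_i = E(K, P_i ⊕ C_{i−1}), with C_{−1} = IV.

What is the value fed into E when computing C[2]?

0b1110

C[0]: P[0] ⊕ 0b0010 = 0b0100; E(K, 0b0100) = 0b1110.
C[1]: P[1] ⊕ 0b1110 = 0b0000; E(K, 0b0000) = 0b1010.
C[2]: P[2] ⊕ 0b1010 = 0b1110; E(K, 0b1110) = 0b0100.
So the input to E for block [2] is 0b1110.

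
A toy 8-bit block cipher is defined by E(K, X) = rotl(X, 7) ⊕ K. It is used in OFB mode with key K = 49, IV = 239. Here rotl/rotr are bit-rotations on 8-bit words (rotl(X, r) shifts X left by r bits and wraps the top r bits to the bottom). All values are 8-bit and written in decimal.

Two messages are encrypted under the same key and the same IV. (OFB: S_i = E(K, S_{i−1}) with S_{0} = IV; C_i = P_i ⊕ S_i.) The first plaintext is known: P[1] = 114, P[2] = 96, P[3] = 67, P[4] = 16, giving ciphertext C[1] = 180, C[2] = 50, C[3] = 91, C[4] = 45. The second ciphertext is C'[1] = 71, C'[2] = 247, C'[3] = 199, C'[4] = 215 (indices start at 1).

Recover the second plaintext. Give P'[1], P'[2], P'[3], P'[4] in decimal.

P'[1] = 129, P'[2] = 165, P'[3] = 223, P'[4] = 234

In OFB with a reused IV, both messages share the same keystream S_i, so C_i ⊕ C'_i = P_i ⊕ P'_i and thus P'_i = P_i ⊕ C_i ⊕ C'_i.
P'[1]: 114 ⊕ 180 ⊕ 71 = 129.
P'[2]: 96 ⊕ 50 ⊕ 247 = 165.
P'[3]: 67 ⊕ 91 ⊕ 199 = 223.
P'[4]: 16 ⊕ 45 ⊕ 215 = 234.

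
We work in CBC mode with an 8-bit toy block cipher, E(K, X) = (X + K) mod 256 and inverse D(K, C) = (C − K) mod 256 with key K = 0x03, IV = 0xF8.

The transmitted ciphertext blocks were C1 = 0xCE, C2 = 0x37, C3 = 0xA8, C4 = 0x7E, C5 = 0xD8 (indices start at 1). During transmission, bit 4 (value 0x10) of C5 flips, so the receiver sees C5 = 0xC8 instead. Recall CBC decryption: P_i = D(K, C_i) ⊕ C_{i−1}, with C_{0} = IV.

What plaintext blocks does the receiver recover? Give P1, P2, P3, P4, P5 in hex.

P1 = 0x33, P2 = 0xFA, P3 = 0x92, P4 = 0xD3, P5 = 0xBB

Only C5 changed, to 0xC8. In CBC, a change in C_i garbles P_i and flips the same bit in P_{i+1}. Decrypting the received ciphertext:
P1: D(K, 0xCE) = 0xCB; 0xCB ⊕ 0xF8 = 0x33.
P2: D(K, 0x37) = 0x34; 0x34 ⊕ 0xCE = 0xFA.
P3: D(K, 0xA8) = 0xA5; 0xA5 ⊕ 0x37 = 0x92.
P4: D(K, 0x7E) = 0x7B; 0x7B ⊕ 0xA8 = 0xD3.
P5: D(K, 0xC8) = 0xC5; 0xC5 ⊕ 0x7E = 0xBB.
Blocks that differ from the original plaintext: P5.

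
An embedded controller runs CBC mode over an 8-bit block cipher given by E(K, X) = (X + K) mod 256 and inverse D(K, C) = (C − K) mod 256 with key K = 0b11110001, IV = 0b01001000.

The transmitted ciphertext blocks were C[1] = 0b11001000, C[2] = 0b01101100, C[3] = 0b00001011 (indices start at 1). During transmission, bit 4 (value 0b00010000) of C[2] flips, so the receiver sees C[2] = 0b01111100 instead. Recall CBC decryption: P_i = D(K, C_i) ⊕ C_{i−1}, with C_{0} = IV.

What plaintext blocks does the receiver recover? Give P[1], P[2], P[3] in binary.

Only C[2] changed, to 0b01111100. In CBC, a change in C_i garbles P_i and flips the same bit in P_{i+1}. Decrypting the received ciphertext:
P[1]: D(K, 0b11001000) = 0b11010111; 0b11010111 ⊕ 0b01001000 = 0b10011111.
P[2]: D(K, 0b01111100) = 0b10001011; 0b10001011 ⊕ 0b11001000 = 0b01000011.
P[3]: D(K, 0b00001011) = 0b00011010; 0b00011010 ⊕ 0b01111100 = 0b01100110.
Blocks that differ from the original plaintext: P[2], P[3].

P[1] = 0b10011111, P[2] = 0b01000011, P[3] = 0b01100110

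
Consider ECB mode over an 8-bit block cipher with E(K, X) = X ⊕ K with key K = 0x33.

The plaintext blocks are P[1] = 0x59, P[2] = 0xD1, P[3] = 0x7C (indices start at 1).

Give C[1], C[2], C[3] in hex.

C[1] = 0x6A, C[2] = 0xE2, C[3] = 0x4F

ECB encryption: C_i = E(K, P_i).
C[1]: E(K, 0x59) = 0x6A.
C[2]: E(K, 0xD1) = 0xE2.
C[3]: E(K, 0x7C) = 0x4F.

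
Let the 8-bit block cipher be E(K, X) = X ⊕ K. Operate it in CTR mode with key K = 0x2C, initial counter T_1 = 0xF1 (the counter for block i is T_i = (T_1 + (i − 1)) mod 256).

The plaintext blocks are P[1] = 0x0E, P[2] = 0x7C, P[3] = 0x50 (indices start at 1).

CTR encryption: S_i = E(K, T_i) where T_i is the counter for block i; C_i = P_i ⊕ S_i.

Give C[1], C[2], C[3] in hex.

C[1]: T = 0xF1, S = E(K, T) = 0xDD; 0x0E ⊕ 0xDD = 0xD3.
C[2]: T = 0xF2, S = E(K, T) = 0xDE; 0x7C ⊕ 0xDE = 0xA2.
C[3]: T = 0xF3, S = E(K, T) = 0xDF; 0x50 ⊕ 0xDF = 0x8F.

C[1] = 0xD3, C[2] = 0xA2, C[3] = 0x8F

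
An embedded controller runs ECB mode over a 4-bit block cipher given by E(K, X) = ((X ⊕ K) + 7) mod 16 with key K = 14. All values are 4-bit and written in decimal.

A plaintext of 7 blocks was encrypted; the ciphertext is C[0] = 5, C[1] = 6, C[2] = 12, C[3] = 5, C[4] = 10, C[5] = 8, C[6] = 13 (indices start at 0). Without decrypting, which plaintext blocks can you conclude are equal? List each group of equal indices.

ECB encrypts each block independently with the same key, so equal ciphertext blocks imply equal plaintext blocks.
C[0] = C[3] = 5, so P[0] = P[3].

P[0] = P[3]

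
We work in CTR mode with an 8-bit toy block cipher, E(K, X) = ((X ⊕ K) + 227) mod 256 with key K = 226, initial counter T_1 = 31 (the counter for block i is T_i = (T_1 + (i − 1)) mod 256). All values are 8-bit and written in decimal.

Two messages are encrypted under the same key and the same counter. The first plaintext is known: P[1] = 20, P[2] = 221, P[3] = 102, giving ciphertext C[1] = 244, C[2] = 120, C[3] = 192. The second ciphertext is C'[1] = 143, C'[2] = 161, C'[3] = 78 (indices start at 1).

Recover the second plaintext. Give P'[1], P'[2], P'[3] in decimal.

P'[1] = 111, P'[2] = 4, P'[3] = 232

In CTR with a reused counter, both messages share the same keystream S_i, so C_i ⊕ C'_i = P_i ⊕ P'_i and thus P'_i = P_i ⊕ C_i ⊕ C'_i.
P'[1]: 20 ⊕ 244 ⊕ 143 = 111.
P'[2]: 221 ⊕ 120 ⊕ 161 = 4.
P'[3]: 102 ⊕ 192 ⊕ 78 = 232.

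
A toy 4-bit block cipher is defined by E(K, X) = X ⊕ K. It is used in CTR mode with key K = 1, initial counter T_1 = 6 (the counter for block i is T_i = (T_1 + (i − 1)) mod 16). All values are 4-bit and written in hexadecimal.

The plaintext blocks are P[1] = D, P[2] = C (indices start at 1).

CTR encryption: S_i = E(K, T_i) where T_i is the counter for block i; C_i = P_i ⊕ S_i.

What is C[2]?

C[1]: T = 6, S = E(K, T) = 7; D ⊕ 7 = A.
C[2]: T = 7, S = E(K, T) = 6; C ⊕ 6 = A.

C[2] = A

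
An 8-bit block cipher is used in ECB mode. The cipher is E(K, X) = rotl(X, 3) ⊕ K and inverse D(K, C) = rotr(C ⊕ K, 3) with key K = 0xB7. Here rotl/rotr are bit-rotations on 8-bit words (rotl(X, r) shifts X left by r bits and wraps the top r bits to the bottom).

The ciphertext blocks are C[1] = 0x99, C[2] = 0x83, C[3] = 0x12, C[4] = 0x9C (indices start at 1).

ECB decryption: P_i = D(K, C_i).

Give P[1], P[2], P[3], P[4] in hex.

P[1]: D(K, 0x99) = 0xC5.
P[2]: D(K, 0x83) = 0x86.
P[3]: D(K, 0x12) = 0xB4.
P[4]: D(K, 0x9C) = 0x65.

P[1] = 0xC5, P[2] = 0x86, P[3] = 0xB4, P[4] = 0x65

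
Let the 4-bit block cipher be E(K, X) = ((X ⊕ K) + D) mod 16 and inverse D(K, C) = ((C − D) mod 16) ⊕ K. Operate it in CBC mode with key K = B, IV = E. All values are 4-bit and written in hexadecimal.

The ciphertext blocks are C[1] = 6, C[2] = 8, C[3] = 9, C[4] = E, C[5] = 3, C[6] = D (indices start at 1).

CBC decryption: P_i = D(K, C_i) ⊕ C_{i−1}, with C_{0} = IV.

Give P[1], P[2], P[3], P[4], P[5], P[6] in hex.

P[1]: D(K, 6) = 2; 2 ⊕ E = C.
P[2]: D(K, 8) = 0; 0 ⊕ 6 = 6.
P[3]: D(K, 9) = 7; 7 ⊕ 8 = F.
P[4]: D(K, E) = A; A ⊕ 9 = 3.
P[5]: D(K, 3) = D; D ⊕ E = 3.
P[6]: D(K, D) = B; B ⊕ 3 = 8.

P[1] = C, P[2] = 6, P[3] = F, P[4] = 3, P[5] = 3, P[6] = 8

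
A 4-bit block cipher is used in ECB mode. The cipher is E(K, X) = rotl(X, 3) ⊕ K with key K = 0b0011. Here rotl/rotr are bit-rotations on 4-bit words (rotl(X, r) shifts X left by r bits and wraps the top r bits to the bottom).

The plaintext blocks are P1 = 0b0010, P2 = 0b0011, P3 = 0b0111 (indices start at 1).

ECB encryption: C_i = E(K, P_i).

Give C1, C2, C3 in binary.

C1: E(K, 0b0010) = 0b0010.
C2: E(K, 0b0011) = 0b1010.
C3: E(K, 0b0111) = 0b1000.

C1 = 0b0010, C2 = 0b1010, C3 = 0b1000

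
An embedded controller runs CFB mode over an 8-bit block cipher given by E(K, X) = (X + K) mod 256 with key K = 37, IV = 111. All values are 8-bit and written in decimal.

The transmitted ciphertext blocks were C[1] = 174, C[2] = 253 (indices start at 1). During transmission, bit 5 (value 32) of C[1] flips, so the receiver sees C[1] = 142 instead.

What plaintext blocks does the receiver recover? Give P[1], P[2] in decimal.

CFB decryption: P_i = C_i ⊕ E(K, C_{i−1}), with C_{0} = IV.
Only C[1] changed, to 142. In CFB, a change in C_i flips the same bit in P_i and garbles P_{i+1}. Decrypting the received ciphertext:
P[1]: E(K, 111) = 148; 142 ⊕ 148 = 26.
P[2]: E(K, 142) = 179; 253 ⊕ 179 = 78.
Blocks that differ from the original plaintext: P[1], P[2].

P[1] = 26, P[2] = 78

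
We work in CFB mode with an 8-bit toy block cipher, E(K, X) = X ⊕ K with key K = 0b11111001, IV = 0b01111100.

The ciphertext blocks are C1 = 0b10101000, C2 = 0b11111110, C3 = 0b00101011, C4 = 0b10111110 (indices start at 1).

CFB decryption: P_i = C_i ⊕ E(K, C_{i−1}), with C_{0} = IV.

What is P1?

P1 = 0b00101101

P1: E(K, 0b01111100) = 0b10000101; 0b10101000 ⊕ 0b10000101 = 0b00101101.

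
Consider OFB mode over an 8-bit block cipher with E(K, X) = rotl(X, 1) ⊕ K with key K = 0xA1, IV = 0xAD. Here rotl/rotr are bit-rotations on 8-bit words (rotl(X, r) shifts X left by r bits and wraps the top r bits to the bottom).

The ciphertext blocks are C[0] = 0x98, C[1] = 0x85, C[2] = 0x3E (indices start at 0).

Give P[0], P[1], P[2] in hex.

OFB decryption: S_i = E(K, S_{i−1}) with S_{−1} = IV; P_i = C_i ⊕ S_i.
P[0]: S = E(K, 0xAD) = 0xFA; 0x98 ⊕ 0xFA = 0x62.
P[1]: S = E(K, 0xFA) = 0x54; 0x85 ⊕ 0x54 = 0xD1.
P[2]: S = E(K, 0x54) = 0x09; 0x3E ⊕ 0x09 = 0x37.

P[0] = 0x62, P[1] = 0xD1, P[2] = 0x37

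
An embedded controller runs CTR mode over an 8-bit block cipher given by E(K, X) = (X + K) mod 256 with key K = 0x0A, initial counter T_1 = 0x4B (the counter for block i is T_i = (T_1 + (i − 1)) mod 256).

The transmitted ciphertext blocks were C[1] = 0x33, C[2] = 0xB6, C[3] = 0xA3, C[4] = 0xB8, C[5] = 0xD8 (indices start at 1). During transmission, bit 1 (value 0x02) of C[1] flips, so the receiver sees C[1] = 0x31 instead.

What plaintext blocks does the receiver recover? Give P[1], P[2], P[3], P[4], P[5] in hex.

CTR decryption: S_i = E(K, T_i) where T_i is the counter for block i; P_i = C_i ⊕ S_i.
Only C[1] changed, to 0x31. In CTR, a change in C_i flips the same bit in P_i only; the keystream is unaffected. Decrypting the received ciphertext:
P[1]: T = 0x4B, S = E(K, T) = 0x55; 0x31 ⊕ 0x55 = 0x64.
P[2]: T = 0x4C, S = E(K, T) = 0x56; 0xB6 ⊕ 0x56 = 0xE0.
P[3]: T = 0x4D, S = E(K, T) = 0x57; 0xA3 ⊕ 0x57 = 0xF4.
P[4]: T = 0x4E, S = E(K, T) = 0x58; 0xB8 ⊕ 0x58 = 0xE0.
P[5]: T = 0x4F, S = E(K, T) = 0x59; 0xD8 ⊕ 0x59 = 0x81.
Blocks that differ from the original plaintext: P[1].

P[1] = 0x64, P[2] = 0xE0, P[3] = 0xF4, P[4] = 0xE0, P[5] = 0x81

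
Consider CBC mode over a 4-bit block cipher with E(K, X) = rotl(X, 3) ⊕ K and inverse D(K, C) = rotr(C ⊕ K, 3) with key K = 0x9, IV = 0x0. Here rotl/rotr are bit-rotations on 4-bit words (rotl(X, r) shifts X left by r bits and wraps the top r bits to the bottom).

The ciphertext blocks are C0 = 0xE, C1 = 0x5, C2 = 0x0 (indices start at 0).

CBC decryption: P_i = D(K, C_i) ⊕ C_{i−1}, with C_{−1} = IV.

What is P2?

P2 = 0x6

P2: D(K, 0x0) = 0x3; 0x3 ⊕ 0x5 = 0x6.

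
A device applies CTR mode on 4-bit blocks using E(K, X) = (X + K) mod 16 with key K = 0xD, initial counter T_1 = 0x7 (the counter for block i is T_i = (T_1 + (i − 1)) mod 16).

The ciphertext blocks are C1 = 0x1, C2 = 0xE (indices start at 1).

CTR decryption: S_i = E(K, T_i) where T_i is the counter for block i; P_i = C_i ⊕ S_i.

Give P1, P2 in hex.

P1 = 0x5, P2 = 0xB

P1: T = 0x7, S = E(K, T) = 0x4; 0x1 ⊕ 0x4 = 0x5.
P2: T = 0x8, S = E(K, T) = 0x5; 0xE ⊕ 0x5 = 0xB.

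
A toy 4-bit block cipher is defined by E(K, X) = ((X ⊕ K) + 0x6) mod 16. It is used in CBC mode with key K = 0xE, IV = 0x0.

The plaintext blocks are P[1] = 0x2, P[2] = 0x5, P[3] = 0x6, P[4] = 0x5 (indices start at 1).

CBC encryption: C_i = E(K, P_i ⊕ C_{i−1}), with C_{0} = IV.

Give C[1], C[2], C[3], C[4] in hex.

C[1]: P[1] ⊕ 0x0 = 0x2; E(K, 0x2) = 0x2.
C[2]: P[2] ⊕ 0x2 = 0x7; E(K, 0x7) = 0xF.
C[3]: P[3] ⊕ 0xF = 0x9; E(K, 0x9) = 0xD.
C[4]: P[4] ⊕ 0xD = 0x8; E(K, 0x8) = 0xC.

C[1] = 0x2, C[2] = 0xF, C[3] = 0xD, C[4] = 0xC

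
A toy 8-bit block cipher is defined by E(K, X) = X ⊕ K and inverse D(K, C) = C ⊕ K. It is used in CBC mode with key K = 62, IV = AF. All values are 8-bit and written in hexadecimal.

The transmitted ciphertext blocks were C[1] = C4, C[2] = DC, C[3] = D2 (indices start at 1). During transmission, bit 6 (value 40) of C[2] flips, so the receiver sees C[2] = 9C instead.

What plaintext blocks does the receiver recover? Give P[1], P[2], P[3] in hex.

CBC decryption: P_i = D(K, C_i) ⊕ C_{i−1}, with C_{0} = IV.
Only C[2] changed, to 9C. In CBC, a change in C_i garbles P_i and flips the same bit in P_{i+1}. Decrypting the received ciphertext:
P[1]: D(K, C4) = A6; A6 ⊕ AF = 09.
P[2]: D(K, 9C) = FE; FE ⊕ C4 = 3A.
P[3]: D(K, D2) = B0; B0 ⊕ 9C = 2C.
Blocks that differ from the original plaintext: P[2], P[3].

P[1] = 09, P[2] = 3A, P[3] = 2C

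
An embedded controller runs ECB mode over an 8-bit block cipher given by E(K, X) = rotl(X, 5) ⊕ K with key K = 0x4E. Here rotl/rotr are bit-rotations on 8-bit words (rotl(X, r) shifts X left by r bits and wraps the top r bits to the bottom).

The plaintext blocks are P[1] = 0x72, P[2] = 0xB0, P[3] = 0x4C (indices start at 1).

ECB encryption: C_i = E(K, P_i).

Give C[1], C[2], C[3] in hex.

C[1]: E(K, 0x72) = 0x00.
C[2]: E(K, 0xB0) = 0x58.
C[3]: E(K, 0x4C) = 0xC7.

C[1] = 0x00, C[2] = 0x58, C[3] = 0xC7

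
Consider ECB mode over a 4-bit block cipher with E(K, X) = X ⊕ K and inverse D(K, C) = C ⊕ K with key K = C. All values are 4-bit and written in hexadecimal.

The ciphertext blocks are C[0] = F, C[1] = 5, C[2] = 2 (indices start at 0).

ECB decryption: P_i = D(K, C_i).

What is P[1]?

P[1] = 9

P[1]: D(K, 5) = 9.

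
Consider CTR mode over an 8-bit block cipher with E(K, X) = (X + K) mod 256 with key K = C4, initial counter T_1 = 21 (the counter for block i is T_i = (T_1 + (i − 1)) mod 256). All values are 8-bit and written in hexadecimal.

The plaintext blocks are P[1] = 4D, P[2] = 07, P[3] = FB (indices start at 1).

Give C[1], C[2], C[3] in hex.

C[1] = A8, C[2] = E1, C[3] = 1C

CTR encryption: S_i = E(K, T_i) where T_i is the counter for block i; C_i = P_i ⊕ S_i.
C[1]: T = 21, S = E(K, T) = E5; 4D ⊕ E5 = A8.
C[2]: T = 22, S = E(K, T) = E6; 07 ⊕ E6 = E1.
C[3]: T = 23, S = E(K, T) = E7; FB ⊕ E7 = 1C.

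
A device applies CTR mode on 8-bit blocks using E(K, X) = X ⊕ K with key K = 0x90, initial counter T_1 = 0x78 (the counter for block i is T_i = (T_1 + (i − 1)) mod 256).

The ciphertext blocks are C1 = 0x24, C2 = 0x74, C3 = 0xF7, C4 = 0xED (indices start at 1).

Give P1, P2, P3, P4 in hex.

P1 = 0xCC, P2 = 0x9D, P3 = 0x1D, P4 = 0x06

CTR decryption: S_i = E(K, T_i) where T_i is the counter for block i; P_i = C_i ⊕ S_i.
P1: T = 0x78, S = E(K, T) = 0xE8; 0x24 ⊕ 0xE8 = 0xCC.
P2: T = 0x79, S = E(K, T) = 0xE9; 0x74 ⊕ 0xE9 = 0x9D.
P3: T = 0x7A, S = E(K, T) = 0xEA; 0xF7 ⊕ 0xEA = 0x1D.
P4: T = 0x7B, S = E(K, T) = 0xEB; 0xED ⊕ 0xEB = 0x06.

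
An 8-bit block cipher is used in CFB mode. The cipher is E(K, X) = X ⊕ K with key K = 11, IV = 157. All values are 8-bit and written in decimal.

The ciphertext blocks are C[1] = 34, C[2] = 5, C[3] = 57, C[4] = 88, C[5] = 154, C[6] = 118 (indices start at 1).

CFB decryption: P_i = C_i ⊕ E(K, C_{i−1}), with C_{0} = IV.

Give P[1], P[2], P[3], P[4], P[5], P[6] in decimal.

P[1]: E(K, 157) = 150; 34 ⊕ 150 = 180.
P[2]: E(K, 34) = 41; 5 ⊕ 41 = 44.
P[3]: E(K, 5) = 14; 57 ⊕ 14 = 55.
P[4]: E(K, 57) = 50; 88 ⊕ 50 = 106.
P[5]: E(K, 88) = 83; 154 ⊕ 83 = 201.
P[6]: E(K, 154) = 145; 118 ⊕ 145 = 231.

P[1] = 180, P[2] = 44, P[3] = 55, P[4] = 106, P[5] = 201, P[6] = 231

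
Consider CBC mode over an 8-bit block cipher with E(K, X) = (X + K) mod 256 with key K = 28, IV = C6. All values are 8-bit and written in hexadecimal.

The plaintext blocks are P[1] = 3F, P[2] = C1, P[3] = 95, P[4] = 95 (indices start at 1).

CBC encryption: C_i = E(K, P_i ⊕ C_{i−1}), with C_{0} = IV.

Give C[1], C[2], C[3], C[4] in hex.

C[1] = 21, C[2] = 08, C[3] = C5, C[4] = 78

C[1]: P[1] ⊕ C6 = F9; E(K, F9) = 21.
C[2]: P[2] ⊕ 21 = E0; E(K, E0) = 08.
C[3]: P[3] ⊕ 08 = 9D; E(K, 9D) = C5.
C[4]: P[4] ⊕ C5 = 50; E(K, 50) = 78.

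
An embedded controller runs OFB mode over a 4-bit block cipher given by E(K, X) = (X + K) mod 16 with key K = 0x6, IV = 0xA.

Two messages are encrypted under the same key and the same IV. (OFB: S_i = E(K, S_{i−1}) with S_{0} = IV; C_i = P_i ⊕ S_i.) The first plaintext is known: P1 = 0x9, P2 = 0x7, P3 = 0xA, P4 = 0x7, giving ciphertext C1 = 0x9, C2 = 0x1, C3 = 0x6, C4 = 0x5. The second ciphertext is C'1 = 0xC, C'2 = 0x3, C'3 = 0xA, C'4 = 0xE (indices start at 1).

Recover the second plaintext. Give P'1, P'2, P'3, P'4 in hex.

P'1 = 0xC, P'2 = 0x5, P'3 = 0x6, P'4 = 0xC

In OFB with a reused IV, both messages share the same keystream S_i, so C_i ⊕ C'_i = P_i ⊕ P'_i and thus P'_i = P_i ⊕ C_i ⊕ C'_i.
P'1: 0x9 ⊕ 0x9 ⊕ 0xC = 0xC.
P'2: 0x7 ⊕ 0x1 ⊕ 0x3 = 0x5.
P'3: 0xA ⊕ 0x6 ⊕ 0xA = 0x6.
P'4: 0x7 ⊕ 0x5 ⊕ 0xE = 0xC.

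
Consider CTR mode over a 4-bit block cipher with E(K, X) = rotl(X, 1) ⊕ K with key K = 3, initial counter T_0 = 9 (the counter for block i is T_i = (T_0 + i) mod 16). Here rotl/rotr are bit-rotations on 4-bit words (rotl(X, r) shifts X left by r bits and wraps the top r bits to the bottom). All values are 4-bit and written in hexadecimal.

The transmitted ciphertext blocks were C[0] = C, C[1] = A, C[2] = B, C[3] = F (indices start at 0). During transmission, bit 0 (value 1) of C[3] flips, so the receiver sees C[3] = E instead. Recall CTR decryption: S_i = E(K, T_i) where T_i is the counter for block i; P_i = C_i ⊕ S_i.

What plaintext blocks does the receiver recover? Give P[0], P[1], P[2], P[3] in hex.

Only C[3] changed, to E. In CTR, a change in C_i flips the same bit in P_i only; the keystream is unaffected. Decrypting the received ciphertext:
P[0]: T = 9, S = E(K, T) = 0; C ⊕ 0 = C.
P[1]: T = A, S = E(K, T) = 6; A ⊕ 6 = C.
P[2]: T = B, S = E(K, T) = 4; B ⊕ 4 = F.
P[3]: T = C, S = E(K, T) = A; E ⊕ A = 4.
Blocks that differ from the original plaintext: P[3].

P[0] = C, P[1] = C, P[2] = F, P[3] = 4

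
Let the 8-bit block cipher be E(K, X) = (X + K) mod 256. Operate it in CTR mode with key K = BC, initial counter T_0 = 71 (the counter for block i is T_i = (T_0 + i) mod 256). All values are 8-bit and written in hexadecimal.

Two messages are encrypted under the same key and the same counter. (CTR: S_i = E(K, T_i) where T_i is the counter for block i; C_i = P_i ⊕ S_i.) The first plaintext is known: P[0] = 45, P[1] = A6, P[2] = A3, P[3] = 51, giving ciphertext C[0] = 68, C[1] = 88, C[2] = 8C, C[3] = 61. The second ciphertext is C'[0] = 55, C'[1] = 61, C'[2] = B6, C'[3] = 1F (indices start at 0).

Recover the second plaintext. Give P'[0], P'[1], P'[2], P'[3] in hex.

P'[0] = 78, P'[1] = 4F, P'[2] = 99, P'[3] = 2F

In CTR with a reused counter, both messages share the same keystream S_i, so C_i ⊕ C'_i = P_i ⊕ P'_i and thus P'_i = P_i ⊕ C_i ⊕ C'_i.
P'[0]: 45 ⊕ 68 ⊕ 55 = 78.
P'[1]: A6 ⊕ 88 ⊕ 61 = 4F.
P'[2]: A3 ⊕ 8C ⊕ B6 = 99.
P'[3]: 51 ⊕ 61 ⊕ 1F = 2F.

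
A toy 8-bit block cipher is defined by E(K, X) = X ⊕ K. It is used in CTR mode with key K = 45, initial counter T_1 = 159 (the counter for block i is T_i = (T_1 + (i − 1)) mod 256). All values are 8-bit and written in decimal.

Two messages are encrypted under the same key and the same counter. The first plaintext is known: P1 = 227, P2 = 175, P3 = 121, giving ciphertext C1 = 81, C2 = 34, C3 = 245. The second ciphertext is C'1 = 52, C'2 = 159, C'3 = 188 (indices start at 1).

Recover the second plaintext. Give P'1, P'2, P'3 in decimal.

P'1 = 134, P'2 = 18, P'3 = 48

In CTR with a reused counter, both messages share the same keystream S_i, so C_i ⊕ C'_i = P_i ⊕ P'_i and thus P'_i = P_i ⊕ C_i ⊕ C'_i.
P'1: 227 ⊕ 81 ⊕ 52 = 134.
P'2: 175 ⊕ 34 ⊕ 159 = 18.
P'3: 121 ⊕ 245 ⊕ 188 = 48.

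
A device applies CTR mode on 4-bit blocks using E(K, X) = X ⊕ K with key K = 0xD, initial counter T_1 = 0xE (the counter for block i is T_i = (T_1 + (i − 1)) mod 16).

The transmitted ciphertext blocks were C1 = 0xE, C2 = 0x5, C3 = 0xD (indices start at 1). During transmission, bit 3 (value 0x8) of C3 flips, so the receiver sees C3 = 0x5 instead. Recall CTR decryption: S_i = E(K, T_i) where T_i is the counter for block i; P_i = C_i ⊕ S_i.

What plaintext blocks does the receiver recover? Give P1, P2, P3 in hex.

Only C3 changed, to 0x5. In CTR, a change in C_i flips the same bit in P_i only; the keystream is unaffected. Decrypting the received ciphertext:
P1: T = 0xE, S = E(K, T) = 0x3; 0xE ⊕ 0x3 = 0xD.
P2: T = 0xF, S = E(K, T) = 0x2; 0x5 ⊕ 0x2 = 0x7.
P3: T = 0x0, S = E(K, T) = 0xD; 0x5 ⊕ 0xD = 0x8.
Blocks that differ from the original plaintext: P3.

P1 = 0xD, P2 = 0x7, P3 = 0x8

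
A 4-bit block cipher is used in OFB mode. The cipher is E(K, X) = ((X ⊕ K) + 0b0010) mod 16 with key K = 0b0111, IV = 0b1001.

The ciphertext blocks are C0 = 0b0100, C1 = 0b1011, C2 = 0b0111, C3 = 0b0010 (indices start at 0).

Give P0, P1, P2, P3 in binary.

OFB decryption: S_i = E(K, S_{i−1}) with S_{−1} = IV; P_i = C_i ⊕ S_i.
P0: S = E(K, 0b1001) = 0b0000; 0b0100 ⊕ 0b0000 = 0b0100.
P1: S = E(K, 0b0000) = 0b1001; 0b1011 ⊕ 0b1001 = 0b0010.
P2: S = E(K, 0b1001) = 0b0000; 0b0111 ⊕ 0b0000 = 0b0111.
P3: S = E(K, 0b0000) = 0b1001; 0b0010 ⊕ 0b1001 = 0b1011.

P0 = 0b0100, P1 = 0b0010, P2 = 0b0111, P3 = 0b1011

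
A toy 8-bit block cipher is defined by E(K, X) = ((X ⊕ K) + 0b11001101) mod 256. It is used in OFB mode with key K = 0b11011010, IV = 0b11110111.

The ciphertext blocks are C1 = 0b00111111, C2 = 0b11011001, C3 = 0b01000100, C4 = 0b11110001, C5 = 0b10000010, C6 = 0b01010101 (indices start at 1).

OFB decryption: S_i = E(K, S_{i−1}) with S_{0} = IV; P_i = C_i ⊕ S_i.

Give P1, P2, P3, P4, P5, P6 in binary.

P1: S = E(K, 0b11110111) = 0b11111010; 0b00111111 ⊕ 0b11111010 = 0b11000101.
P2: S = E(K, 0b11111010) = 0b11101101; 0b11011001 ⊕ 0b11101101 = 0b00110100.
P3: S = E(K, 0b11101101) = 0b00000100; 0b01000100 ⊕ 0b00000100 = 0b01000000.
P4: S = E(K, 0b00000100) = 0b10101011; 0b11110001 ⊕ 0b10101011 = 0b01011010.
P5: S = E(K, 0b10101011) = 0b00111110; 0b10000010 ⊕ 0b00111110 = 0b10111100.
P6: S = E(K, 0b00111110) = 0b10110001; 0b01010101 ⊕ 0b10110001 = 0b11100100.

P1 = 0b11000101, P2 = 0b00110100, P3 = 0b01000000, P4 = 0b01011010, P5 = 0b10111100, P6 = 0b11100100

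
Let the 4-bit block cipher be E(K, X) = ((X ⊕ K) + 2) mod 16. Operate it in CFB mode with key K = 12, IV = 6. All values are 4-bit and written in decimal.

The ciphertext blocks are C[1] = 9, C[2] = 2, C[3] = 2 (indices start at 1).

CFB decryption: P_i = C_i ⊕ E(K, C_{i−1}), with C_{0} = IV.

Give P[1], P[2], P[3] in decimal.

P[1] = 5, P[2] = 5, P[3] = 2

P[1]: E(K, 6) = 12; 9 ⊕ 12 = 5.
P[2]: E(K, 9) = 7; 2 ⊕ 7 = 5.
P[3]: E(K, 2) = 0; 2 ⊕ 0 = 2.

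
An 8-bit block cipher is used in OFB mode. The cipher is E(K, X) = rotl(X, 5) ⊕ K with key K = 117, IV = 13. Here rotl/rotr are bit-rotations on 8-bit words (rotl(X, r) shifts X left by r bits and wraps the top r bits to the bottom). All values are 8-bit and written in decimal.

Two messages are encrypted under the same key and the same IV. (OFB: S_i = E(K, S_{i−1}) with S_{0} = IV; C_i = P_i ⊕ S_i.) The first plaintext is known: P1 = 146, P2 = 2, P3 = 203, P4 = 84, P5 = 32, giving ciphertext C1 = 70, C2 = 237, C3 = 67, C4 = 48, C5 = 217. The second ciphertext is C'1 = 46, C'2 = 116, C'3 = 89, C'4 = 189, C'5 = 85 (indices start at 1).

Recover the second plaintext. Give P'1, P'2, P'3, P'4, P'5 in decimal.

In OFB with a reused IV, both messages share the same keystream S_i, so C_i ⊕ C'_i = P_i ⊕ P'_i and thus P'_i = P_i ⊕ C_i ⊕ C'_i.
P'1: 146 ⊕ 70 ⊕ 46 = 250.
P'2: 2 ⊕ 237 ⊕ 116 = 155.
P'3: 203 ⊕ 67 ⊕ 89 = 209.
P'4: 84 ⊕ 48 ⊕ 189 = 217.
P'5: 32 ⊕ 217 ⊕ 85 = 172.

P'1 = 250, P'2 = 155, P'3 = 209, P'4 = 217, P'5 = 172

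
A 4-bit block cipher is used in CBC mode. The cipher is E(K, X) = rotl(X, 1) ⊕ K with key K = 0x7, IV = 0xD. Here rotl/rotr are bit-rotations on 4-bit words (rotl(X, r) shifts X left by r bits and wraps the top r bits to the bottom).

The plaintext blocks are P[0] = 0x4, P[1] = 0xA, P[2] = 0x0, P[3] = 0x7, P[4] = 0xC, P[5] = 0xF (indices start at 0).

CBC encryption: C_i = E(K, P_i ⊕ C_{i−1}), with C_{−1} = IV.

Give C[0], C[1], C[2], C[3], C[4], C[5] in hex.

C[0] = 0x4, C[1] = 0xA, C[2] = 0x2, C[3] = 0xD, C[4] = 0x5, C[5] = 0x2

C[0]: P[0] ⊕ 0xD = 0x9; E(K, 0x9) = 0x4.
C[1]: P[1] ⊕ 0x4 = 0xE; E(K, 0xE) = 0xA.
C[2]: P[2] ⊕ 0xA = 0xA; E(K, 0xA) = 0x2.
C[3]: P[3] ⊕ 0x2 = 0x5; E(K, 0x5) = 0xD.
C[4]: P[4] ⊕ 0xD = 0x1; E(K, 0x1) = 0x5.
C[5]: P[5] ⊕ 0x5 = 0xA; E(K, 0xA) = 0x2.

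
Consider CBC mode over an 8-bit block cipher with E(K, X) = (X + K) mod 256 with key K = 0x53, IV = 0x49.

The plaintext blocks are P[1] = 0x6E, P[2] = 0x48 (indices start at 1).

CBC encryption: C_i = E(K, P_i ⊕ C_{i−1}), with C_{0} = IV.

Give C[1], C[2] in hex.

C[1] = 0x7A, C[2] = 0x85

C[1]: P[1] ⊕ 0x49 = 0x27; E(K, 0x27) = 0x7A.
C[2]: P[2] ⊕ 0x7A = 0x32; E(K, 0x32) = 0x85.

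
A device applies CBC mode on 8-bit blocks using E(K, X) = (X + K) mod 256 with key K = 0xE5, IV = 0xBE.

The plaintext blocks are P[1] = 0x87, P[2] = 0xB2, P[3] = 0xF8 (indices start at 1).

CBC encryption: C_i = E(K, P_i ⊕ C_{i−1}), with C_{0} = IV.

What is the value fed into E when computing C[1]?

0x39

C[1]: P[1] ⊕ 0xBE = 0x39; E(K, 0x39) = 0x1E.
So the input to E for block [1] is 0x39.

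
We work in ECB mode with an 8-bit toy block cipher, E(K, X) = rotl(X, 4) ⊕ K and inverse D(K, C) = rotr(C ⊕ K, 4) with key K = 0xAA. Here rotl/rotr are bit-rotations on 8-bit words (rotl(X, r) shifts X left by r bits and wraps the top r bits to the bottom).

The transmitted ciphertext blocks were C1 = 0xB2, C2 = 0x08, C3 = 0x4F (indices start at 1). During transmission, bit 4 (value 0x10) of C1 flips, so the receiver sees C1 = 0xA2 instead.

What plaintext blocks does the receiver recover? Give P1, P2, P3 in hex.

P1 = 0x80, P2 = 0x2A, P3 = 0x5E

ECB decryption: P_i = D(K, C_i).
Only C1 changed, to 0xA2. In ECB, a change in C_i affects only P_i. Decrypting the received ciphertext:
P1: D(K, 0xA2) = 0x80.
P2: D(K, 0x08) = 0x2A.
P3: D(K, 0x4F) = 0x5E.
Blocks that differ from the original plaintext: P1.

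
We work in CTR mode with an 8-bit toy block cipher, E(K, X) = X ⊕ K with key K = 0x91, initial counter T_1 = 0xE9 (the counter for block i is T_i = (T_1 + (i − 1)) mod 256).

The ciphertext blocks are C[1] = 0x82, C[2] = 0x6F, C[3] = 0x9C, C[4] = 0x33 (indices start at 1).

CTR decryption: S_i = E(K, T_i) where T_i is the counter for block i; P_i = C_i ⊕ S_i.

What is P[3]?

P[3] = 0xE6

P[3]: T = 0xEB, S = E(K, T) = 0x7A; 0x9C ⊕ 0x7A = 0xE6.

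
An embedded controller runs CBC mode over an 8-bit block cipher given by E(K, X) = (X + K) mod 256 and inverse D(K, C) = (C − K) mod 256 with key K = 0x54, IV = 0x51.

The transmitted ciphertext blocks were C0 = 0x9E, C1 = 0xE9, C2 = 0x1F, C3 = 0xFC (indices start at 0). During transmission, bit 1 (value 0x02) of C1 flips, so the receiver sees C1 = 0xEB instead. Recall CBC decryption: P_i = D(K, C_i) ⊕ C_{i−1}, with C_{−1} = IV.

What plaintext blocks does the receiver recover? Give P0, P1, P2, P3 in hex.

P0 = 0x1B, P1 = 0x09, P2 = 0x20, P3 = 0xB7

Only C1 changed, to 0xEB. In CBC, a change in C_i garbles P_i and flips the same bit in P_{i+1}. Decrypting the received ciphertext:
P0: D(K, 0x9E) = 0x4A; 0x4A ⊕ 0x51 = 0x1B.
P1: D(K, 0xEB) = 0x97; 0x97 ⊕ 0x9E = 0x09.
P2: D(K, 0x1F) = 0xCB; 0xCB ⊕ 0xEB = 0x20.
P3: D(K, 0xFC) = 0xA8; 0xA8 ⊕ 0x1F = 0xB7.
Blocks that differ from the original plaintext: P1, P2.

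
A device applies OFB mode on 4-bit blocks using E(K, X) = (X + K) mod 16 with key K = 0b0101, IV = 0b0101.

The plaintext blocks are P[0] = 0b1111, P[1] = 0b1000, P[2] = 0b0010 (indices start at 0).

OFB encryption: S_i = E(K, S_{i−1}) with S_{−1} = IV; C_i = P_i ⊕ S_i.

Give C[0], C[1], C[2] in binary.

C[0]: S = E(K, 0b0101) = 0b1010; 0b1111 ⊕ 0b1010 = 0b0101.
C[1]: S = E(K, 0b1010) = 0b1111; 0b1000 ⊕ 0b1111 = 0b0111.
C[2]: S = E(K, 0b1111) = 0b0100; 0b0010 ⊕ 0b0100 = 0b0110.

C[0] = 0b0101, C[1] = 0b0111, C[2] = 0b0110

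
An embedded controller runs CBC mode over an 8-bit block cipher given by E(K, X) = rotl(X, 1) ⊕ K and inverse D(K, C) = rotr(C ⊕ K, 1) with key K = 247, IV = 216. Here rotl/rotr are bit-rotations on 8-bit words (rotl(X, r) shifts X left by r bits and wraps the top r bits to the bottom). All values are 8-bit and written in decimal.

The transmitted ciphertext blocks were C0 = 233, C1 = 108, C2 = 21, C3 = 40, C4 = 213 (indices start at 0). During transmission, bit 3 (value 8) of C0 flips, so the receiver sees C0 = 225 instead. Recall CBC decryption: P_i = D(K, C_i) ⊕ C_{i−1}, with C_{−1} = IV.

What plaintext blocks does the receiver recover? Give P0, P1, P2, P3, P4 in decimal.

Only C0 changed, to 225. In CBC, a change in C_i garbles P_i and flips the same bit in P_{i+1}. Decrypting the received ciphertext:
P0: D(K, 225) = 11; 11 ⊕ 216 = 211.
P1: D(K, 108) = 205; 205 ⊕ 225 = 44.
P2: D(K, 21) = 113; 113 ⊕ 108 = 29.
P3: D(K, 40) = 239; 239 ⊕ 21 = 250.
P4: D(K, 213) = 17; 17 ⊕ 40 = 57.
Blocks that differ from the original plaintext: P0, P1.

P0 = 211, P1 = 44, P2 = 29, P3 = 250, P4 = 57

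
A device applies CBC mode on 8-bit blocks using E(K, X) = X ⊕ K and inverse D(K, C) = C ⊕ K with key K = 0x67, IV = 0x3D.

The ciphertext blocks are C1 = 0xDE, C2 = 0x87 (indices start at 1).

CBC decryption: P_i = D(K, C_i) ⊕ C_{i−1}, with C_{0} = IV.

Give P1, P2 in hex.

P1 = 0x84, P2 = 0x3E

P1: D(K, 0xDE) = 0xB9; 0xB9 ⊕ 0x3D = 0x84.
P2: D(K, 0x87) = 0xE0; 0xE0 ⊕ 0xDE = 0x3E.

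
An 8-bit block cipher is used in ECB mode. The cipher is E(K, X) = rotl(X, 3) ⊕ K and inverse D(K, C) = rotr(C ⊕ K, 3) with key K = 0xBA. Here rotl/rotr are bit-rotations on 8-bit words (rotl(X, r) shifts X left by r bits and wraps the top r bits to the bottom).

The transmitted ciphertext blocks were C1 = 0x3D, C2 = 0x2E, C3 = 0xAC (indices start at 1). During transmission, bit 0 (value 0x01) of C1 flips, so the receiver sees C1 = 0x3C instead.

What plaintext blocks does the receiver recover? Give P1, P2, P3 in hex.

ECB decryption: P_i = D(K, C_i).
Only C1 changed, to 0x3C. In ECB, a change in C_i affects only P_i. Decrypting the received ciphertext:
P1: D(K, 0x3C) = 0xD0.
P2: D(K, 0x2E) = 0x92.
P3: D(K, 0xAC) = 0xC2.
Blocks that differ from the original plaintext: P1.

P1 = 0xD0, P2 = 0x92, P3 = 0xC2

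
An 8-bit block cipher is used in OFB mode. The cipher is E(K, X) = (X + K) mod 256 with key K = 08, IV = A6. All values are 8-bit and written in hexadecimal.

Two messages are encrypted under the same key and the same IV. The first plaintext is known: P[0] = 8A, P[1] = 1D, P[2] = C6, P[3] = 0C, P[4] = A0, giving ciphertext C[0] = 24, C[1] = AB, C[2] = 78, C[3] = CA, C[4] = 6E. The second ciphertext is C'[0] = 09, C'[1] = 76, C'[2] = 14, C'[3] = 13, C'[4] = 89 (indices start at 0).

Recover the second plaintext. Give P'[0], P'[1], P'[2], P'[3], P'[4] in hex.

In OFB with a reused IV, both messages share the same keystream S_i, so C_i ⊕ C'_i = P_i ⊕ P'_i and thus P'_i = P_i ⊕ C_i ⊕ C'_i.
P'[0]: 8A ⊕ 24 ⊕ 09 = A7.
P'[1]: 1D ⊕ AB ⊕ 76 = C0.
P'[2]: C6 ⊕ 78 ⊕ 14 = AA.
P'[3]: 0C ⊕ CA ⊕ 13 = D5.
P'[4]: A0 ⊕ 6E ⊕ 89 = 47.

P'[0] = A7, P'[1] = C0, P'[2] = AA, P'[3] = D5, P'[4] = 47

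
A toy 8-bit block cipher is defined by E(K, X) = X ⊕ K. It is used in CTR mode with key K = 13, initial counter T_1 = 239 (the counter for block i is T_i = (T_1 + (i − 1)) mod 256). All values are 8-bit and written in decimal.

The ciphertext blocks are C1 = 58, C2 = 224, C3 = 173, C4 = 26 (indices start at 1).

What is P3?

CTR decryption: S_i = E(K, T_i) where T_i is the counter for block i; P_i = C_i ⊕ S_i.
P3: T = 241, S = E(K, T) = 252; 173 ⊕ 252 = 81.

P3 = 81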